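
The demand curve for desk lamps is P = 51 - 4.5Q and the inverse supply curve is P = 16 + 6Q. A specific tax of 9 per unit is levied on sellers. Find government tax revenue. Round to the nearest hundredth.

Pre-tax equilibrium: 51 - 4.5Q = 16 + 6Q gives Q* = 3.3333, P* = 36.
With the tax, sellers need 9 more per unit: 51 - 4.5Q = 16 + 6Q + 9, so Q_t = 2.4762. Buyers pay P_b = 39.8571; sellers receive P_s = P_b - 9 = 30.8571.
Tax revenue = t x Q_t = 9 x 2.4762 = 22.2857.

22.29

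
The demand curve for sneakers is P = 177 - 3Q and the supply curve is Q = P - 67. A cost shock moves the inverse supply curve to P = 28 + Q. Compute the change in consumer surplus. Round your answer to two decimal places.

Rewriting supply in inverse form: P = 67 + Q.
Initial equilibrium: Q_0 = 27.5, P_0 = 94.5; CS_0 = (1/2)(27.5)(82.5) = 1134.375, PS_0 = (1/2)(27.5)(27.5) = 378.125.
New equilibrium: 177 - 3Q = 28 + Q gives Q_1 = 37.25, P_1 = 65.25; CS_1 = 2081.3438, PS_1 = 693.7812.
Change in consumer surplus = 2081.3438 - 1134.375 = 946.9688.

946.97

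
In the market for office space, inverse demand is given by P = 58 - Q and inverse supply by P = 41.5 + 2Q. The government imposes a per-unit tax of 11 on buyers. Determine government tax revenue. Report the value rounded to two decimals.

20.17

Without the tax, 58 - Q = 41.5 + 2Q so Q* = 5.5 and P* = 52.5.
A tax on buyers shifts demand down by 11: (58 - 11) - Q = 41.5 + 2Q, so Q_t = 1.8333. Buyers pay P_b = 56.1667; sellers receive P_s = P_b - 11 = 45.1667.
Tax revenue = t x Q_t = 11 x 1.8333 = 20.1667.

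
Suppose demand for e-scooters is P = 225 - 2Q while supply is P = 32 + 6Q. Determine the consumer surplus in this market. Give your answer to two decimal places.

582.02

Equilibrium: 225 - 2Q = 32 + 6Q, so Q* = 24.125 and P* = 176.75.
The demand choke price is 225, so CS = (1/2)(Q*)(225 - P*) = (1/2)(24.125)(48.25) = 582.0156.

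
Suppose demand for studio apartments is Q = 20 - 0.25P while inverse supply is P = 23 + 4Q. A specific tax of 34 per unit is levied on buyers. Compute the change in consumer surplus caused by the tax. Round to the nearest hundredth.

-85.00

Rewriting demand in inverse form: P = 80 - 4Q.
Without the tax, 80 - 4Q = 23 + 4Q so Q* = 7.125 and P* = 51.5.
With the tax, buyers' net willingness to pay falls by 34: (80 - 34) - 4Q = 23 + 4Q, so Q_t = 2.875. Buyers pay P_b = 68.5; sellers receive P_s = P_b - 34 = 34.5.
CS falls from (1/2)(7.125)(28.5) = 101.5312 to (1/2)(2.875)(11.5) = 16.5312, a change of -85.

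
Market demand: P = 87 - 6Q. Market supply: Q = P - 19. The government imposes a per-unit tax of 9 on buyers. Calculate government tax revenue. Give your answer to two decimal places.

Rewriting supply in inverse form: P = 19 + Q.
Pre-tax equilibrium: 87 - 6Q = 19 + Q gives Q* = 9.7143, P* = 28.7143.
A tax on buyers shifts demand down by 9: (87 - 9) - 6Q = 19 + Q, so Q_t = 8.4286. Buyers pay P_b = 36.4286; sellers receive P_s = P_b - 9 = 27.4286.
Tax revenue = t x Q_t = 9 x 8.4286 = 75.8571.

75.86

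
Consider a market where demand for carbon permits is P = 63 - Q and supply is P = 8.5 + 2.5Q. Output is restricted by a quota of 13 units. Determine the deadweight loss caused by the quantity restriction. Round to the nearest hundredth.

Unrestricted equilibrium: Q* = (63 - 8.5)/(1 + 2.5) = 15.5714.
At Q = 13 the demand price is 63 - (13) = 50 and the supply price is 8.5 + 2.5(13) = 41.
Deadweight loss is the triangle between the curves from 13 to 15.5714: (1/2)(50 - 41)(15.5714 - 13) = 11.5714.

11.57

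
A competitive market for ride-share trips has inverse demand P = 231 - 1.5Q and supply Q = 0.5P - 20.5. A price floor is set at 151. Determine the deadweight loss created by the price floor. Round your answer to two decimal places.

Rewriting supply in inverse form: P = 41 + 2Q.
Without the control, 231 - 1.5Q = 41 + 2Q so Q* = 54.2857 and P* = 149.5714.
At the floor price 151, quantity demanded is (231 - 151)/1.5 = 53.3333; demand is the short side, so Q = 53.3333 trades at P = 151.
The lost-trades triangle has base Q* - 53.3333 = 0.9524 and height equal to the gap between the curves at Q = 53.3333, which is 151 - 147.6667 = 3.3333. DWL = (1/2)(0.9524)(3.3333) = 1.5873.

1.59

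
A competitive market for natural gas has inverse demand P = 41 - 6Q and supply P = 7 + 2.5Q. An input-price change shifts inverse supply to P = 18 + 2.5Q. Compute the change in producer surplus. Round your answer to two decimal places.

-10.85

Initial equilibrium: Q_0 = 4, P_0 = 17; CS_0 = (1/2)(4)(24) = 48, PS_0 = (1/2)(4)(10) = 20.
New equilibrium: 41 - 6Q = 18 + 2.5Q gives Q_1 = 2.7059, P_1 = 24.7647; CS_1 = 21.9654, PS_1 = 9.1522.
Change in producer surplus = 9.1522 - 20 = -10.8478.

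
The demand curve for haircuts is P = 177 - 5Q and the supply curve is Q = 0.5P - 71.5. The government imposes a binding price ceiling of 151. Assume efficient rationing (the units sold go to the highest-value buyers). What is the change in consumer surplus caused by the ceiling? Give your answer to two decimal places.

Rewriting supply in inverse form: P = 143 + 2Q.
Without the control, 177 - 5Q = 143 + 2Q so Q* = 4.8571 and P* = 152.7143.
At P = 151, sellers supply (151 - 143)/2 = 4 while buyers want more, so the quantity traded is 4 at price 151.
CS goes from (1/2)(4.8571)(24.2857) = 58.9796 to 64 (computed as (177 - 151)(4) - (1/2)(5)(4)^2), a change of 5.0204.

5.02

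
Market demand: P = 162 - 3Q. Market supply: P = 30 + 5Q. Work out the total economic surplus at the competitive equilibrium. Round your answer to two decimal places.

Equilibrium: 162 - 3Q = 30 + 5Q, so Q* = 16.5 and P* = 112.5.
Total surplus is the full triangle between the curves from 0 to Q*: (1/2)(16.5)(162 - 30) = 1089.

1089.00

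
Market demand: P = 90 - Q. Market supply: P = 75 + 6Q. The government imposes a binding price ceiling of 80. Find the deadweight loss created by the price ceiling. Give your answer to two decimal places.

Without the control, 90 - Q = 75 + 6Q so Q* = 2.1429 and P* = 87.8571.
At P = 80, sellers supply (80 - 75)/6 = 0.8333 while buyers want more, so the quantity traded is 0.8333 at price 80.
At Q = 0.8333 the demand price is 89.1667 and the supply price is 80. Deadweight loss is the triangle between the curves from 0.8333 to 2.1429: (1/2)(89.1667 - 80)(2.1429 - 0.8333) = 6.002.

6.00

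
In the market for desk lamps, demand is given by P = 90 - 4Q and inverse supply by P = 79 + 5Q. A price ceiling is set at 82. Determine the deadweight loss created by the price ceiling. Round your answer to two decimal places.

1.74

Free-market equilibrium: 90 - 4Q = 79 + 5Q gives Q* = 1.2222, P* = 85.1111.
At the ceiling price 82, quantity supplied is (82 - 79)/5 = 0.6; supply is the short side, so Q = 0.6 trades at P = 82.
At Q = 0.6 the demand price is 87.6 and the supply price is 82. Deadweight loss is the triangle between the curves from 0.6 to 1.2222: (1/2)(87.6 - 82)(1.2222 - 0.6) = 1.7422.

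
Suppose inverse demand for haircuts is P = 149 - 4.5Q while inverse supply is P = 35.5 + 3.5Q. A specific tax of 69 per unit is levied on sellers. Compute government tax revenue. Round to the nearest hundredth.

383.81

Pre-tax equilibrium: 149 - 4.5Q = 35.5 + 3.5Q gives Q* = 14.1875, P* = 85.1562.
With the tax, sellers need 69 more per unit: 149 - 4.5Q = 35.5 + 3.5Q + 69, so Q_t = 5.5625. Buyers pay P_b = 123.9688; sellers receive P_s = P_b - 69 = 54.9688.
Tax revenue = t x Q_t = 69 x 5.5625 = 383.8125.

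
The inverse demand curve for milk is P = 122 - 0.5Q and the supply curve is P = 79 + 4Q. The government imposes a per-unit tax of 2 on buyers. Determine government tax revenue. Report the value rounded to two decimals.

18.22

Without the tax, 122 - 0.5Q = 79 + 4Q so Q* = 9.5556 and P* = 117.2222.
A tax on buyers shifts demand down by 2: (122 - 2) - 0.5Q = 79 + 4Q, so Q_t = 9.1111. Buyers pay P_b = 117.4444; sellers receive P_s = P_b - 2 = 115.4444.
Tax revenue = t x Q_t = 2 x 9.1111 = 18.2222.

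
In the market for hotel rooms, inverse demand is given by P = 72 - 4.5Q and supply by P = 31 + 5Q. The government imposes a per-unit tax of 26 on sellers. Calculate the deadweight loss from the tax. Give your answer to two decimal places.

Pre-tax equilibrium: 72 - 4.5Q = 31 + 5Q gives Q* = 4.3158, P* = 52.5789.
With the tax, sellers need 26 more per unit: 72 - 4.5Q = 31 + 5Q + 26, so Q_t = 1.5789. Buyers pay P_b = 64.8947; sellers receive P_s = P_b - 26 = 38.8947.
Deadweight loss is the triangle between the curves from Q_t to Q*: (1/2)(4.3158 - 1.5789)(26) = 35.5789.

35.58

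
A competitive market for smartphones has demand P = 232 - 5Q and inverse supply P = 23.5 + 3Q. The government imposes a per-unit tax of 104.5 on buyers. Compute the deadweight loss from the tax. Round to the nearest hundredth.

Without the tax, 232 - 5Q = 23.5 + 3Q so Q* = 26.0625 and P* = 101.6875.
A tax on buyers shifts demand down by 104.5: (232 - 104.5) - 5Q = 23.5 + 3Q, so Q_t = 13. Buyers pay P_b = 167; sellers receive P_s = P_b - 104.5 = 62.5.
The welfare triangle lost has base Q* - Q_t = 13.0625 and height t = 104.5, so DWL = (1/2)(13.0625)(104.5) = 682.5156.

682.52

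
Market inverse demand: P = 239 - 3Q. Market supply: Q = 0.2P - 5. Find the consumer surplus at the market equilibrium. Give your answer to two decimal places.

1073.34

Rewriting supply in inverse form: P = 25 + 5Q.
Set 239 - 3Q = 25 + 5Q, which gives 214 = 8Q, so Q* = 26.75 and P* = 239 - 3(26.75) = 158.75.
CS is the area between the demand curve and P* from 0 to Q*: (1/2)(26.75)(80.25) = 1073.3438.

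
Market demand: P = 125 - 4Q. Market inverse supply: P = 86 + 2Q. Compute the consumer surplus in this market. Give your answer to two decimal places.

84.50

Set 125 - 4Q = 86 + 2Q, which gives 39 = 6Q, so Q* = 6.5 and P* = 125 - 4(6.5) = 99.
CS is the area between the demand curve and P* from 0 to Q*: (1/2)(6.5)(26) = 84.5.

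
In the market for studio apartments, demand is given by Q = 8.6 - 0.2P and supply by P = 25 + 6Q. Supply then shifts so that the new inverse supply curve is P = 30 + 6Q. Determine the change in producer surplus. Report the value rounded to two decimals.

-3.84

Rewriting demand in inverse form: P = 43 - 5Q.
Initial equilibrium: Q_0 = 1.6364, P_0 = 34.8182; CS_0 = (1/2)(1.6364)(8.1818) = 6.6942, PS_0 = (1/2)(1.6364)(9.8182) = 8.0331.
New equilibrium: 43 - 5Q = 30 + 6Q gives Q_1 = 1.1818, P_1 = 37.0909; CS_1 = 3.4917, PS_1 = 4.1901.
Change in producer surplus = 4.1901 - 8.0331 = -3.843.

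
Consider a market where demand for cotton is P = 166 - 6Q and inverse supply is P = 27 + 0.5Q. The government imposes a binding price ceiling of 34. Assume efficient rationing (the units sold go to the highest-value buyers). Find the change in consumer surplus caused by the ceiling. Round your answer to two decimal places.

-111.91

Without the control, 166 - 6Q = 27 + 0.5Q so Q* = 21.3846 and P* = 37.6923.
At P = 34, sellers supply (34 - 27)/0.5 = 14 while buyers want more, so the quantity traded is 14 at price 34.
CS goes from (1/2)(21.3846)(128.3077) = 1371.9053 to 1260 (computed as (166 - 34)(14) - (1/2)(6)(14)^2), a change of -111.9053.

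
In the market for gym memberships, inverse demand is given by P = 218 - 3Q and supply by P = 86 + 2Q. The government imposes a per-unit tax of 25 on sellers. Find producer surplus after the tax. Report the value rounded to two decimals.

Pre-tax equilibrium: 218 - 3Q = 86 + 2Q gives Q* = 26.4, P* = 138.8.
A tax on sellers shifts supply up by 25: 218 - 3Q = 86 + 2Q + 25, so Q_t = 21.4. Buyers pay P_b = 153.8; sellers receive P_s = P_b - 25 = 128.8.
Producer surplus is the triangle above supply below P_s: (1/2)(21.4)(128.8 - 86) = 457.96.

457.96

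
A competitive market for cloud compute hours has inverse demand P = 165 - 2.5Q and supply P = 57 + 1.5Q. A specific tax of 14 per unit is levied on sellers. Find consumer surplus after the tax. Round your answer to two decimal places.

690.31

Without the tax, 165 - 2.5Q = 57 + 1.5Q so Q* = 27 and P* = 97.5.
A tax on sellers shifts supply up by 14: 165 - 2.5Q = 57 + 1.5Q + 14, so Q_t = 23.5. Buyers pay P_b = 106.25; sellers receive P_s = P_b - 14 = 92.25.
Consumer surplus is the triangle under demand above P_b: (1/2)(23.5)(165 - 106.25) = 690.3125.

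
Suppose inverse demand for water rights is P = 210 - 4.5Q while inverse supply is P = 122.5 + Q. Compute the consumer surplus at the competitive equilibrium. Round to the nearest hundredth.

569.47

Setting demand equal to supply, 87.5 = 5.5Q, so Q* = 15.9091 and P* = 138.4091.
The demand choke price is 210, so CS = (1/2)(Q*)(210 - P*) = (1/2)(15.9091)(71.5909) = 569.4731.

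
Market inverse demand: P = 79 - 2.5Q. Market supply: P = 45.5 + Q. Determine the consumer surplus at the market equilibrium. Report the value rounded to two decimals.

114.52

Equilibrium: 79 - 2.5Q = 45.5 + Q, so Q* = 9.5714 and P* = 55.0714.
The demand choke price is 79, so CS = (1/2)(Q*)(79 - P*) = (1/2)(9.5714)(23.9286) = 114.5153.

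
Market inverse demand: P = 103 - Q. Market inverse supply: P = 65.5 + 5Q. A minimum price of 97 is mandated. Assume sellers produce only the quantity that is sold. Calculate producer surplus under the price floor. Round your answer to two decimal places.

Free-market equilibrium: 103 - Q = 65.5 + 5Q gives Q* = 6.25, P* = 96.75.
At the floor price 97, quantity demanded is (103 - 97)/1 = 6; demand is the short side, so Q = 6 trades at P = 97.
The supply price at Q = 6 is 95.5. PS is the trapezoid between 97 and supply over [0, 6]: (1/2)[(97 - 65.5) + (97 - 95.5)](6) = 99.

99.00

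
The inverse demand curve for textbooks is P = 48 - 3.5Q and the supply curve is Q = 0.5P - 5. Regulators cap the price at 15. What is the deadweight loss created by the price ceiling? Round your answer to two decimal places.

Rewriting supply in inverse form: P = 10 + 2Q.
Without the control, 48 - 3.5Q = 10 + 2Q so Q* = 6.9091 and P* = 23.8182.
At P = 15, sellers supply (15 - 10)/2 = 2.5 while buyers want more, so the quantity traded is 2.5 at price 15.
The lost-trades triangle has base Q* - 2.5 = 4.4091 and height equal to the gap between the curves at Q = 2.5, which is 39.25 - 15 = 24.25. DWL = (1/2)(4.4091)(24.25) = 53.4602.

53.46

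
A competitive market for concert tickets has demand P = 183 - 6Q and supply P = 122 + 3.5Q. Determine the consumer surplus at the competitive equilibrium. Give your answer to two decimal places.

123.69

Set 183 - 6Q = 122 + 3.5Q, which gives 61 = 9.5Q, so Q* = 6.4211 and P* = 183 - 6(6.4211) = 144.4737.
Consumer surplus is the triangle under demand above P*: (1/2)(6.4211)(183 - 144.4737) = (1/2)(6.4211)(38.5263) = 123.6898.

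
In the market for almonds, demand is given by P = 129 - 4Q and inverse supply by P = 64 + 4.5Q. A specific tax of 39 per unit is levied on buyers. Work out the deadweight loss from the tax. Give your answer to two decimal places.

89.47

Pre-tax equilibrium: 129 - 4Q = 64 + 4.5Q gives Q* = 7.6471, P* = 98.4118.
A tax on buyers shifts demand down by 39: (129 - 39) - 4Q = 64 + 4.5Q, so Q_t = 3.0588. Buyers pay P_b = 116.7647; sellers receive P_s = P_b - 39 = 77.7647.
The welfare triangle lost has base Q* - Q_t = 4.5882 and height t = 39, so DWL = (1/2)(4.5882)(39) = 89.4706.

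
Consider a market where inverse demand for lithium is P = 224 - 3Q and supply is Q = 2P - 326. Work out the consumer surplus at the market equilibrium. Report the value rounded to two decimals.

455.63

Rewriting supply in inverse form: P = 163 + 0.5Q.
Setting demand equal to supply, 61 = 3.5Q, so Q* = 17.4286 and P* = 171.7143.
The demand choke price is 224, so CS = (1/2)(Q*)(224 - P*) = (1/2)(17.4286)(52.2857) = 455.6327.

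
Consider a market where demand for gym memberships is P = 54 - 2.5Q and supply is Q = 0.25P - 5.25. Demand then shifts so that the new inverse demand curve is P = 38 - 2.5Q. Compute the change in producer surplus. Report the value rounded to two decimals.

Rewriting supply in inverse form: P = 21 + 4Q.
Initial equilibrium: Q_0 = 5.0769, P_0 = 41.3077; CS_0 = (1/2)(5.0769)(12.6923) = 32.2189, PS_0 = (1/2)(5.0769)(20.3077) = 51.5503.
New equilibrium: 38 - 2.5Q = 21 + 4Q gives Q_1 = 2.6154, P_1 = 31.4615; CS_1 = 8.5503, PS_1 = 13.6805.
Change in producer surplus = 13.6805 - 51.5503 = -37.8698.

-37.87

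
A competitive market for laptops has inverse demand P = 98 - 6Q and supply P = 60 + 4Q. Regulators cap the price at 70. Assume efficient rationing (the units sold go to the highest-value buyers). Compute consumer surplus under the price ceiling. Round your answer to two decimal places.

51.25

Free-market equilibrium: 98 - 6Q = 60 + 4Q gives Q* = 3.8, P* = 75.2.
At the ceiling price 70, quantity supplied is (70 - 60)/4 = 2.5; supply is the short side, so Q = 2.5 trades at P = 70.
The demand price at Q = 2.5 is 83. CS is the trapezoid between demand and 70 over [0, 2.5]: (1/2)[(98 - 70) + (83 - 70)](2.5) = 51.25.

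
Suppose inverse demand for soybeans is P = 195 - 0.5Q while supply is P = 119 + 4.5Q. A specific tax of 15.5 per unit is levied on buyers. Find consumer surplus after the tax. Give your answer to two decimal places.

36.60

Without the tax, 195 - 0.5Q = 119 + 4.5Q so Q* = 15.2 and P* = 187.4.
A tax on buyers shifts demand down by 15.5: (195 - 15.5) - 0.5Q = 119 + 4.5Q, so Q_t = 12.1. Buyers pay P_b = 188.95; sellers receive P_s = P_b - 15.5 = 173.45.
CS = (1/2)(Q_t)(195 - P_b) = (1/2)(12.1)(6.05) = 36.6025.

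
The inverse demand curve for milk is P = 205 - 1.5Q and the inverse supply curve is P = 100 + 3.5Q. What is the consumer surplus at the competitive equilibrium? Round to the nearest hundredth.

Equilibrium: 205 - 1.5Q = 100 + 3.5Q, so Q* = 21 and P* = 173.5.
Consumer surplus is the triangle under demand above P*: (1/2)(21)(205 - 173.5) = (1/2)(21)(31.5) = 330.75.

330.75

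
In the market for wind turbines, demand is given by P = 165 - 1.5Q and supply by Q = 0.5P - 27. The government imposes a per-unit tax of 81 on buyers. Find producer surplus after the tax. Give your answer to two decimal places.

Rewriting supply in inverse form: P = 54 + 2Q.
Without the tax, 165 - 1.5Q = 54 + 2Q so Q* = 31.7143 and P* = 117.4286.
A tax on buyers shifts demand down by 81: (165 - 81) - 1.5Q = 54 + 2Q, so Q_t = 8.5714. Buyers pay P_b = 152.1429; sellers receive P_s = P_b - 81 = 71.1429.
PS = (1/2)(Q_t)(P_s - 54) = (1/2)(8.5714)(17.1429) = 73.4694.

73.47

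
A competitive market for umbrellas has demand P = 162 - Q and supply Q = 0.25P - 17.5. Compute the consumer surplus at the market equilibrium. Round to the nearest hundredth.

Rewriting supply in inverse form: P = 70 + 4Q.
Equilibrium: 162 - Q = 70 + 4Q, so Q* = 18.4 and P* = 143.6.
CS is the area between the demand curve and P* from 0 to Q*: (1/2)(18.4)(18.4) = 169.28.

169.28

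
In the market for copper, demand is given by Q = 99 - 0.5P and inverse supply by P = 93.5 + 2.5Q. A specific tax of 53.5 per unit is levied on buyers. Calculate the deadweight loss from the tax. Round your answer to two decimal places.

Rewriting demand in inverse form: P = 198 - 2Q.
Pre-tax equilibrium: 198 - 2Q = 93.5 + 2.5Q gives Q* = 23.2222, P* = 151.5556.
A tax on buyers shifts demand down by 53.5: (198 - 53.5) - 2Q = 93.5 + 2.5Q, so Q_t = 11.3333. Buyers pay P_b = 175.3333; sellers receive P_s = P_b - 53.5 = 121.8333.
The welfare triangle lost has base Q* - Q_t = 11.8889 and height t = 53.5, so DWL = (1/2)(11.8889)(53.5) = 318.0278.

318.03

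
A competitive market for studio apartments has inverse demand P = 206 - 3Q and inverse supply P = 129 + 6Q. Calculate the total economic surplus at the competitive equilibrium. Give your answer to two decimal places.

329.39

Set 206 - 3Q = 129 + 6Q, which gives 77 = 9Q, so Q* = 8.5556 and P* = 206 - 3(8.5556) = 180.3333.
CS = (1/2)(8.5556)(25.6667) = 109.7963 and PS = (1/2)(8.5556)(51.3333) = 219.5926, so total surplus = 329.3889.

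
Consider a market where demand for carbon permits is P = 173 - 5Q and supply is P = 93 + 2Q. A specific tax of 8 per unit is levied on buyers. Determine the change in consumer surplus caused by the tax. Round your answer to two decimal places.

-62.04

Without the tax, 173 - 5Q = 93 + 2Q so Q* = 11.4286 and P* = 115.8571.
With the tax, buyers' net willingness to pay falls by 8: (173 - 8) - 5Q = 93 + 2Q, so Q_t = 10.2857. Buyers pay P_b = 121.5714; sellers receive P_s = P_b - 8 = 113.5714.
CS falls from (1/2)(11.4286)(57.1429) = 326.5306 to (1/2)(10.2857)(51.4286) = 264.4898, a change of -62.0408.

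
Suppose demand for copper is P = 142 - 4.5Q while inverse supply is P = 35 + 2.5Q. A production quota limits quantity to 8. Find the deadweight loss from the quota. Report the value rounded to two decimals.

185.79

Unrestricted equilibrium: Q* = (142 - 35)/(4.5 + 2.5) = 15.2857.
At Q = 8 the demand price is 142 - 4.5(8) = 106 and the supply price is 35 + 2.5(8) = 55.
Deadweight loss is the triangle between the curves from 8 to 15.2857: (1/2)(106 - 55)(15.2857 - 8) = 185.7857.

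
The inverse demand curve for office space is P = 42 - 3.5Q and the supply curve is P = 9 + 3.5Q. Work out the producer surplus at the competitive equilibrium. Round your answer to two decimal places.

38.89

Set 42 - 3.5Q = 9 + 3.5Q, which gives 33 = 7Q, so Q* = 4.7143 and P* = 42 - 3.5(4.7143) = 25.5.
Producer surplus is the triangle above supply below P*: (1/2)(4.7143)(25.5 - 9) = (1/2)(4.7143)(16.5) = 38.8929.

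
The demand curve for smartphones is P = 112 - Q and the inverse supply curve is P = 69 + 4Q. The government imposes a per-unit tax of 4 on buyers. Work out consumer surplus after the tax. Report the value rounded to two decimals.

Without the tax, 112 - Q = 69 + 4Q so Q* = 8.6 and P* = 103.4.
A tax on buyers shifts demand down by 4: (112 - 4) - Q = 69 + 4Q, so Q_t = 7.8. Buyers pay P_b = 104.2; sellers receive P_s = P_b - 4 = 100.2.
Consumer surplus is the triangle under demand above P_b: (1/2)(7.8)(112 - 104.2) = 30.42.

30.42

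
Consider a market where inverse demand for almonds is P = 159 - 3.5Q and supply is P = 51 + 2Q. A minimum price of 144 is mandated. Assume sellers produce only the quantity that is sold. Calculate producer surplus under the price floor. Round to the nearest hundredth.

Without the control, 159 - 3.5Q = 51 + 2Q so Q* = 19.6364 and P* = 90.2727.
At P = 144, buyers demand (159 - 144)/3.5 = 4.2857 while sellers would supply more, so the quantity traded is 4.2857 at price 144.
The supply price at Q = 4.2857 is 59.5714. PS is the trapezoid between 144 and supply over [0, 4.2857]: (1/2)[(144 - 51) + (144 - 59.5714)](4.2857) = 380.2041.

380.20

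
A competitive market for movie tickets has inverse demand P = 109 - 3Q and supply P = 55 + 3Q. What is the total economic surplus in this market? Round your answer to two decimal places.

Setting demand equal to supply, 54 = 6Q, so Q* = 9 and P* = 82.
Total surplus is the full triangle between the curves from 0 to Q*: (1/2)(9)(109 - 55) = 243.

243.00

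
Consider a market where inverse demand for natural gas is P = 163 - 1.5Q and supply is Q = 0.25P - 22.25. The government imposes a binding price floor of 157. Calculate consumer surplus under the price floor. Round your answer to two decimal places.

Rewriting supply in inverse form: P = 89 + 4Q.
Free-market equilibrium: 163 - 1.5Q = 89 + 4Q gives Q* = 13.4545, P* = 142.8182.
At the floor price 157, quantity demanded is (163 - 157)/1.5 = 4; demand is the short side, so Q = 4 trades at P = 157.
CS is the triangle under demand above 157: (1/2)(4)(163 - 157) = 12.

12.00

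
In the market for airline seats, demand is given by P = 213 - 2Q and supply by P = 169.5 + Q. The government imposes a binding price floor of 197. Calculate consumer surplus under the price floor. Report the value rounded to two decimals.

Free-market equilibrium: 213 - 2Q = 169.5 + Q gives Q* = 14.5, P* = 184.
At the floor price 197, quantity demanded is (213 - 197)/2 = 8; demand is the short side, so Q = 8 trades at P = 197.
CS is the triangle under demand above 197: (1/2)(8)(213 - 197) = 64.

64.00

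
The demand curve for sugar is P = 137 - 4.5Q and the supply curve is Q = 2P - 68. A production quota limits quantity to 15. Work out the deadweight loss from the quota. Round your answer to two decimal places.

Rewriting supply in inverse form: P = 34 + 0.5Q.
Without the quota, 137 - 4.5Q = 34 + 0.5Q gives Q* = 20.6.
At Q = 15 the demand price is 137 - 4.5(15) = 69.5 and the supply price is 34 + 0.5(15) = 41.5.
Deadweight loss is the triangle between the curves from 15 to 20.6: (1/2)(69.5 - 41.5)(20.6 - 15) = 78.4.

78.40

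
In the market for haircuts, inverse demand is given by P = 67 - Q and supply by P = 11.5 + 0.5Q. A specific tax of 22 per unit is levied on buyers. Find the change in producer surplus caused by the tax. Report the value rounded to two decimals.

-217.56

Pre-tax equilibrium: 67 - Q = 11.5 + 0.5Q gives Q* = 37, P* = 30.
A tax on buyers shifts demand down by 22: (67 - 22) - Q = 11.5 + 0.5Q, so Q_t = 22.3333. Buyers pay P_b = 44.6667; sellers receive P_s = P_b - 22 = 22.6667.
PS falls from (1/2)(37)(18.5) = 342.25 to (1/2)(22.3333)(11.1667) = 124.6944, a change of -217.5556.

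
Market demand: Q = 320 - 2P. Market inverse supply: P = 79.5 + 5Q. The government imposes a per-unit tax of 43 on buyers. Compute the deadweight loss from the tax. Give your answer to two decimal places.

168.09

Rewriting demand in inverse form: P = 160 - 0.5Q.
Without the tax, 160 - 0.5Q = 79.5 + 5Q so Q* = 14.6364 and P* = 152.6818.
With the tax, buyers' net willingness to pay falls by 43: (160 - 43) - 0.5Q = 79.5 + 5Q, so Q_t = 6.8182. Buyers pay P_b = 156.5909; sellers receive P_s = P_b - 43 = 113.5909.
The welfare triangle lost has base Q* - Q_t = 7.8182 and height t = 43, so DWL = (1/2)(7.8182)(43) = 168.0909.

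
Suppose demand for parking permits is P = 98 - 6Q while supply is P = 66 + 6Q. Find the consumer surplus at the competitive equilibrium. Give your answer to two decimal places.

21.33

Equilibrium: 98 - 6Q = 66 + 6Q, so Q* = 2.6667 and P* = 82.
CS is the area between the demand curve and P* from 0 to Q*: (1/2)(2.6667)(16) = 21.3333.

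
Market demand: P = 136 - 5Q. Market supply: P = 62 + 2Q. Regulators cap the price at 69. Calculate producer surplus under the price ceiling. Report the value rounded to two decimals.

Free-market equilibrium: 136 - 5Q = 62 + 2Q gives Q* = 10.5714, P* = 83.1429.
At P = 69, sellers supply (69 - 62)/2 = 3.5 while buyers want more, so the quantity traded is 3.5 at price 69.
PS is the triangle above supply below 69: (1/2)(3.5)(69 - 62) = 12.25.

12.25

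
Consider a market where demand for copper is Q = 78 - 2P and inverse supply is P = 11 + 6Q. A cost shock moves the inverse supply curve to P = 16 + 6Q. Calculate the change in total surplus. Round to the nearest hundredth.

-19.62

Rewriting demand in inverse form: P = 39 - 0.5Q.
Initial equilibrium: Q_0 = 4.3077, P_0 = 36.8462; CS_0 = (1/2)(4.3077)(2.1538) = 4.6391, PS_0 = (1/2)(4.3077)(25.8462) = 55.6686.
New equilibrium: 39 - 0.5Q = 16 + 6Q gives Q_1 = 3.5385, P_1 = 37.2308; CS_1 = 3.1302, PS_1 = 37.5621.
Change in total surplus = (3.1302 + 37.5621) - (4.6391 + 55.6686) = -19.6154.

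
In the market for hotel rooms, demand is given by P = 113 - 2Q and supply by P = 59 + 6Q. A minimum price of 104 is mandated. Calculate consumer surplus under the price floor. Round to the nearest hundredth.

Without the control, 113 - 2Q = 59 + 6Q so Q* = 6.75 and P* = 99.5.
At P = 104, buyers demand (113 - 104)/2 = 4.5 while sellers would supply more, so the quantity traded is 4.5 at price 104.
CS is the triangle under demand above 104: (1/2)(4.5)(113 - 104) = 20.25.

20.25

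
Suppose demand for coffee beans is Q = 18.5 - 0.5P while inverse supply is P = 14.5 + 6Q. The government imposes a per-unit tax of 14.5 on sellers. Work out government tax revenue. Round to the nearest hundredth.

Rewriting demand in inverse form: P = 37 - 2Q.
Pre-tax equilibrium: 37 - 2Q = 14.5 + 6Q gives Q* = 2.8125, P* = 31.375.
With the tax, sellers need 14.5 more per unit: 37 - 2Q = 14.5 + 6Q + 14.5, so Q_t = 1. Buyers pay P_b = 35; sellers receive P_s = P_b - 14.5 = 20.5.
Tax revenue = t x Q_t = 14.5 x 1 = 14.5.

14.50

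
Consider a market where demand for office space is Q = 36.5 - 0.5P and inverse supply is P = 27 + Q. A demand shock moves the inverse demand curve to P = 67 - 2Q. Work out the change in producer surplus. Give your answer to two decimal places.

-28.67

Rewriting demand in inverse form: P = 73 - 2Q.
Initial equilibrium: Q_0 = 15.3333, P_0 = 42.3333; CS_0 = (1/2)(15.3333)(30.6667) = 235.1111, PS_0 = (1/2)(15.3333)(15.3333) = 117.5556.
New equilibrium: 67 - 2Q = 27 + Q gives Q_1 = 13.3333, P_1 = 40.3333; CS_1 = 177.7778, PS_1 = 88.8889.
Change in producer surplus = 88.8889 - 117.5556 = -28.6667.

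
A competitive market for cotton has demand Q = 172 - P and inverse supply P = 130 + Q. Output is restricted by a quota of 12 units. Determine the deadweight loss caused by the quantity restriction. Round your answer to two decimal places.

81.00

Rewriting demand in inverse form: P = 172 - Q.
Without the quota, 172 - Q = 130 + Q gives Q* = 21.
At Q = 12 the demand price is 172 - (12) = 160 and the supply price is 130 + (12) = 142.
DWL = (1/2)(gap between curves at 12) x (Q* - 12) = (1/2)(18)(9) = 81.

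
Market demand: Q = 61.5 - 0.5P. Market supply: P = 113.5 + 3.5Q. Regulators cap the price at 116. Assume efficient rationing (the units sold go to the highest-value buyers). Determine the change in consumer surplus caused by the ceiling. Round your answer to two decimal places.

1.51

Rewriting demand in inverse form: P = 123 - 2Q.
Free-market equilibrium: 123 - 2Q = 113.5 + 3.5Q gives Q* = 1.7273, P* = 119.5455.
At the ceiling price 116, quantity supplied is (116 - 113.5)/3.5 = 0.7143; supply is the short side, so Q = 0.7143 trades at P = 116.
CS goes from (1/2)(1.7273)(3.4545) = 2.9835 to 4.4898 (computed as (123 - 116)(0.7143) - (1/2)(2)(0.7143)^2), a change of 1.5063.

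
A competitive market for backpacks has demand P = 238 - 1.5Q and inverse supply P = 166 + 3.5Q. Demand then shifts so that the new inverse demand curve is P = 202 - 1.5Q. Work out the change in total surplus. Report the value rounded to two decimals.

-388.80

Initial equilibrium: Q_0 = 14.4, P_0 = 216.4; CS_0 = (1/2)(14.4)(21.6) = 155.52, PS_0 = (1/2)(14.4)(50.4) = 362.88.
New equilibrium: 202 - 1.5Q = 166 + 3.5Q gives Q_1 = 7.2, P_1 = 191.2; CS_1 = 38.88, PS_1 = 90.72.
Change in total surplus = (38.88 + 90.72) - (155.52 + 362.88) = -388.8.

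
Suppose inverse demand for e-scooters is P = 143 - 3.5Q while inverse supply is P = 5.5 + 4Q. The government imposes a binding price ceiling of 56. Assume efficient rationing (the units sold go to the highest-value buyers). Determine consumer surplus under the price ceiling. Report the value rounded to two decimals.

819.44

Free-market equilibrium: 143 - 3.5Q = 5.5 + 4Q gives Q* = 18.3333, P* = 78.8333.
At P = 56, sellers supply (56 - 5.5)/4 = 12.625 while buyers want more, so the quantity traded is 12.625 at price 56.
The demand price at Q = 12.625 is 98.8125. CS is the trapezoid between demand and 56 over [0, 12.625]: (1/2)[(143 - 56) + (98.8125 - 56)](12.625) = 819.4414.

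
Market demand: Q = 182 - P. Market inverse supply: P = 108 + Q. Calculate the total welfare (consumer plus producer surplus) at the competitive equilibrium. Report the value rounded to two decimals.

1369.00

Rewriting demand in inverse form: P = 182 - Q.
Equilibrium: 182 - Q = 108 + Q, so Q* = 37 and P* = 145.
CS = (1/2)(37)(37) = 684.5 and PS = (1/2)(37)(37) = 684.5, so total surplus = 1369.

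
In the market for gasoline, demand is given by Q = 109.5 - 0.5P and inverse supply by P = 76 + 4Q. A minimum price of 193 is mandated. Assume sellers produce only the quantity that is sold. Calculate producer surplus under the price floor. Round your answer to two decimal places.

1183.00

Rewriting demand in inverse form: P = 219 - 2Q.
Free-market equilibrium: 219 - 2Q = 76 + 4Q gives Q* = 23.8333, P* = 171.3333.
At the floor price 193, quantity demanded is (219 - 193)/2 = 13; demand is the short side, so Q = 13 trades at P = 193.
The supply price at Q = 13 is 128. PS is the trapezoid between 193 and supply over [0, 13]: (1/2)[(193 - 76) + (193 - 128)](13) = 1183.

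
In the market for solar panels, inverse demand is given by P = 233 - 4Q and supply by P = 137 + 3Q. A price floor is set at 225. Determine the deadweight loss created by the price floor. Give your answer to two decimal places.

Without the control, 233 - 4Q = 137 + 3Q so Q* = 13.7143 and P* = 178.1429.
At P = 225, buyers demand (233 - 225)/4 = 2 while sellers would supply more, so the quantity traded is 2 at price 225.
At Q = 2 the demand price is 225 and the supply price is 143. Deadweight loss is the triangle between the curves from 2 to 13.7143: (1/2)(225 - 143)(13.7143 - 2) = 480.2857.

480.29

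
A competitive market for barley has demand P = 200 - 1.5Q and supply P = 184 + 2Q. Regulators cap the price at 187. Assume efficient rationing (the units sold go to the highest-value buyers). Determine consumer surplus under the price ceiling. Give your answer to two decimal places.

17.81

Free-market equilibrium: 200 - 1.5Q = 184 + 2Q gives Q* = 4.5714, P* = 193.1429.
At the ceiling price 187, quantity supplied is (187 - 184)/2 = 1.5; supply is the short side, so Q = 1.5 trades at P = 187.
The demand price at Q = 1.5 is 197.75. CS is the trapezoid between demand and 187 over [0, 1.5]: (1/2)[(200 - 187) + (197.75 - 187)](1.5) = 17.8125.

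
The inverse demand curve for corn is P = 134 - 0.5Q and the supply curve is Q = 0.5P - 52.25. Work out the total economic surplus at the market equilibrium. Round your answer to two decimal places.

174.05

Rewriting supply in inverse form: P = 104.5 + 2Q.
Set 134 - 0.5Q = 104.5 + 2Q, which gives 29.5 = 2.5Q, so Q* = 11.8 and P* = 134 - 0.5(11.8) = 128.1.
CS = (1/2)(11.8)(5.9) = 34.81 and PS = (1/2)(11.8)(23.6) = 139.24, so total surplus = 174.05.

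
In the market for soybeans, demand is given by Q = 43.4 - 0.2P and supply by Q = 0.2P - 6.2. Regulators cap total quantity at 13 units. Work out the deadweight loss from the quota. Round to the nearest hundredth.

156.80

Rewriting demand in inverse form: P = 217 - 5Q.
Rewriting supply in inverse form: P = 31 + 5Q.
Without the quota, 217 - 5Q = 31 + 5Q gives Q* = 18.6.
At Q = 13 the demand price is 217 - 5(13) = 152 and the supply price is 31 + 5(13) = 96.
Deadweight loss is the triangle between the curves from 13 to 18.6: (1/2)(152 - 96)(18.6 - 13) = 156.8.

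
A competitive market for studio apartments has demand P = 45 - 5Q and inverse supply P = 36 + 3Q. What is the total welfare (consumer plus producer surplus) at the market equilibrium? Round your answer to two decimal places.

Set 45 - 5Q = 36 + 3Q, which gives 9 = 8Q, so Q* = 1.125 and P* = 45 - 5(1.125) = 39.375.
CS = (1/2)(1.125)(5.625) = 3.1641 and PS = (1/2)(1.125)(3.375) = 1.8984, so total surplus = 5.0625.

5.06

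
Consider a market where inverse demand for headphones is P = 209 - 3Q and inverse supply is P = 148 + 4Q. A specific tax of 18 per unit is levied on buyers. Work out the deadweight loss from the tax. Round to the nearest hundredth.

23.14

Pre-tax equilibrium: 209 - 3Q = 148 + 4Q gives Q* = 8.7143, P* = 182.8571.
A tax on buyers shifts demand down by 18: (209 - 18) - 3Q = 148 + 4Q, so Q_t = 6.1429. Buyers pay P_b = 190.5714; sellers receive P_s = P_b - 18 = 172.5714.
The welfare triangle lost has base Q* - Q_t = 2.5714 and height t = 18, so DWL = (1/2)(2.5714)(18) = 23.1429.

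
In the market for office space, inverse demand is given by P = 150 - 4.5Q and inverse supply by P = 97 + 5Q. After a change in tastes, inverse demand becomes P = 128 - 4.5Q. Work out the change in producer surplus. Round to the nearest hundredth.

Initial equilibrium: Q_0 = 5.5789, P_0 = 124.8947; CS_0 = (1/2)(5.5789)(25.1053) = 70.0305, PS_0 = (1/2)(5.5789)(27.8947) = 77.8116.
New equilibrium: 128 - 4.5Q = 97 + 5Q gives Q_1 = 3.2632, P_1 = 113.3158; CS_1 = 23.9584, PS_1 = 26.6205.
Change in producer surplus = 26.6205 - 77.8116 = -51.1911.

-51.19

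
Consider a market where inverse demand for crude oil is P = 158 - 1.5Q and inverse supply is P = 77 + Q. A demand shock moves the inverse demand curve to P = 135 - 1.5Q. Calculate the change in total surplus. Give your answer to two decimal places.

Initial equilibrium: Q_0 = 32.4, P_0 = 109.4; CS_0 = (1/2)(32.4)(48.6) = 787.32, PS_0 = (1/2)(32.4)(32.4) = 524.88.
New equilibrium: 135 - 1.5Q = 77 + Q gives Q_1 = 23.2, P_1 = 100.2; CS_1 = 403.68, PS_1 = 269.12.
Change in total surplus = (403.68 + 269.12) - (787.32 + 524.88) = -639.4.

-639.40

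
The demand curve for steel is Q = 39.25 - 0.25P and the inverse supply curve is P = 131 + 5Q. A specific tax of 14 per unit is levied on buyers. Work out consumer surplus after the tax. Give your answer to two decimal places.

Rewriting demand in inverse form: P = 157 - 4Q.
Pre-tax equilibrium: 157 - 4Q = 131 + 5Q gives Q* = 2.8889, P* = 145.4444.
With the tax, buyers' net willingness to pay falls by 14: (157 - 14) - 4Q = 131 + 5Q, so Q_t = 1.3333. Buyers pay P_b = 151.6667; sellers receive P_s = P_b - 14 = 137.6667.
CS = (1/2)(Q_t)(157 - P_b) = (1/2)(1.3333)(5.3333) = 3.5556.

3.56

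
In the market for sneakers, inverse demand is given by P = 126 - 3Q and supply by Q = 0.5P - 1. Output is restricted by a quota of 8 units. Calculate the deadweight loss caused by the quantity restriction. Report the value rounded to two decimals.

Rewriting supply in inverse form: P = 2 + 2Q.
Without the quota, 126 - 3Q = 2 + 2Q gives Q* = 24.8.
At Q = 8 the demand price is 126 - 3(8) = 102 and the supply price is 2 + 2(8) = 18.
DWL = (1/2)(gap between curves at 8) x (Q* - 8) = (1/2)(84)(16.8) = 705.6.

705.60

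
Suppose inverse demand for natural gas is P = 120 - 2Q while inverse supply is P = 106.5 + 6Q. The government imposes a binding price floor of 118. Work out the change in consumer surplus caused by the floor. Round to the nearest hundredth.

-1.85

Without the control, 120 - 2Q = 106.5 + 6Q so Q* = 1.6875 and P* = 116.625.
At the floor price 118, quantity demanded is (120 - 118)/2 = 1; demand is the short side, so Q = 1 trades at P = 118.
CS goes from (1/2)(1.6875)(3.375) = 2.8477 to 1 (computed as (120 - 118)(1) - (1/2)(2)(1)^2), a change of -1.8477.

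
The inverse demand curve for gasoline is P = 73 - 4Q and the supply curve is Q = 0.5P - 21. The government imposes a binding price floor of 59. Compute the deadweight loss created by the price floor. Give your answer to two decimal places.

Rewriting supply in inverse form: P = 42 + 2Q.
Without the control, 73 - 4Q = 42 + 2Q so Q* = 5.1667 and P* = 52.3333.
At the floor price 59, quantity demanded is (73 - 59)/4 = 3.5; demand is the short side, so Q = 3.5 trades at P = 59.
The lost-trades triangle has base Q* - 3.5 = 1.6667 and height equal to the gap between the curves at Q = 3.5, which is 59 - 49 = 10. DWL = (1/2)(1.6667)(10) = 8.3333.

8.33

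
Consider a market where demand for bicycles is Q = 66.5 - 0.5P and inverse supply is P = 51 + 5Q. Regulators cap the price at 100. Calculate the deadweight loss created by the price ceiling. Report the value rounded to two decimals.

12.83

Rewriting demand in inverse form: P = 133 - 2Q.
Free-market equilibrium: 133 - 2Q = 51 + 5Q gives Q* = 11.7143, P* = 109.5714.
At the ceiling price 100, quantity supplied is (100 - 51)/5 = 9.8; supply is the short side, so Q = 9.8 trades at P = 100.
The lost-trades triangle has base Q* - 9.8 = 1.9143 and height equal to the gap between the curves at Q = 9.8, which is 113.4 - 100 = 13.4. DWL = (1/2)(1.9143)(13.4) = 12.8257.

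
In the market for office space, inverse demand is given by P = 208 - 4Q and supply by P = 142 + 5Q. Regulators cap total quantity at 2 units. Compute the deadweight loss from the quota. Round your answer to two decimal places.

128.00

Unrestricted equilibrium: Q* = (208 - 142)/(4 + 5) = 7.3333.
At Q = 2 the demand price is 208 - 4(2) = 200 and the supply price is 142 + 5(2) = 152.
Deadweight loss is the triangle between the curves from 2 to 7.3333: (1/2)(200 - 152)(7.3333 - 2) = 128.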